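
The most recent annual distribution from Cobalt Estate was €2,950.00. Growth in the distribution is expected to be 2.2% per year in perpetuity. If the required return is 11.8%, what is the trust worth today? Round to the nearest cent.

D₁ = D₀ × (1 + g) = €2,950.00 × 1.022 = €3,014.9000
Growing perpetuity: P = D₁ / (r − g) = €3,014.9000 / (0.118 − 0.022) = €31,405.21

€31405.21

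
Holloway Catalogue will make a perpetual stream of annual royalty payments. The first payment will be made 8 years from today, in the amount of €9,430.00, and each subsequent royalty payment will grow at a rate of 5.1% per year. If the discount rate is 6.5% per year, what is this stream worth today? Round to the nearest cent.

Value at end of year 7: C₁ / (r − g) = €9,430.00 / (0.065 − 0.051) = €673,571.4286
Discount to today: PV = €673,571.4286 / (1 + 0.065)^7 = €673,571.4286 / 1.553987 = €433,447.40

€433447.40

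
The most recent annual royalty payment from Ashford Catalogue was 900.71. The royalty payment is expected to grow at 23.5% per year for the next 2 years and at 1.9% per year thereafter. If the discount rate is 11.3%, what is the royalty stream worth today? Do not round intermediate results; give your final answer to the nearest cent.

D_1 = 1112.37685
D_2 = 1373.78541
Terminal value at year 2: TV = D_2×(1+g_2)/(r−g_2) = 1399.88733/0.094 = 14892.41843
P_0 = D_1/(1+r)^1 + D_2/(1+r)^2 + TV/(1+r)^2
    = 999.44012 + 1108.99240 + 12021.94956 = 14130.38208

14130.38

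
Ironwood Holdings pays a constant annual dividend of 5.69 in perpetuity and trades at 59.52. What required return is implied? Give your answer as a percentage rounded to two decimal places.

P = C/r ⇒ r = C/P = 5.69/59.52 = 0.095598

9.56%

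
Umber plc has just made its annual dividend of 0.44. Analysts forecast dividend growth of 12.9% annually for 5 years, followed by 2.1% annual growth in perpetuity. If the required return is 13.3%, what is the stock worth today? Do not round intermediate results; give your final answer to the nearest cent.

D_1 = 0.49676
D_2 = 0.56084
D_3 = 0.63319
D_4 = 0.71487
D_5 = 0.80709
Terminal value at year 5: TV = D_5×(1+g_2)/(r−g_2) = 0.82404/0.112 = 7.35750
P_0 = D_1/(1+r)^1 + D_2/(1+r)^2 + D_3/(1+r)^3 + D_4/(1+r)^4 + D_5/(1+r)^5 + TV/(1+r)^5
    = 0.43845 + 0.43690 + 0.43536 + 0.43382 + 0.43229 + 3.94077 = 6.11757

6.12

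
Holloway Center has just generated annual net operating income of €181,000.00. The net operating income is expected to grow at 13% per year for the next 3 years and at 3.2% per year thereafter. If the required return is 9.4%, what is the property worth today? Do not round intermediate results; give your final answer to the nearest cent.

€3899617.87

D_1 = 204530.00000
D_2 = 231118.90000
D_3 = 261164.35700
Terminal value at year 3: TV = D_3×(1+g_2)/(r−g_2) = 269521.61642/0.062 = 4347122.84555
P_0 = D_1/(1+r)^1 + D_2/(1+r)^2 + D_3/(1+r)^3 + TV/(1+r)^3
    = 186956.12431 + 193108.24541 + 199462.81290 + 3320090.69210 = 3899617.87472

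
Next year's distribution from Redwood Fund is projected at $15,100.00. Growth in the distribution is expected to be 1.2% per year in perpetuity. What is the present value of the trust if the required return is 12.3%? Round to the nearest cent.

$136036.04

Growing perpetuity: P = D₁ / (r − g) = $15,100.0000 / (0.123 − 0.012) = $136,036.04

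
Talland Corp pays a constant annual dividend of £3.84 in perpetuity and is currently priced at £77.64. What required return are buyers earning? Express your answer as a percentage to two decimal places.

P = C/r ⇒ r = C/P = £3.84/£77.64 = 0.049459

4.95%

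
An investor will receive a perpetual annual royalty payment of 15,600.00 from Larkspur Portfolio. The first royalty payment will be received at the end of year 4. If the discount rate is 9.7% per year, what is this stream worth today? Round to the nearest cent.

121824.04

Value at end of year 3: C / r = 15,600.00 / 0.097 = 160,824.7423
Discount to today: PV = 160,824.7423 / (1 + 0.097)^3 = 160,824.7423 / 1.320140 = 121,824.04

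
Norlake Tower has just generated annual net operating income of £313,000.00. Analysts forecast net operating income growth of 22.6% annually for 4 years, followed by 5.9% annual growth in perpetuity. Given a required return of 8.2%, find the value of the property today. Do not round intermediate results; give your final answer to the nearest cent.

£25483349.59

D_1 = 383738.00000
D_2 = 470462.78800
D_3 = 576787.37809
D_4 = 707141.32554
Terminal value at year 4: TV = D_4×(1+g_2)/(r−g_2) = 748862.66374/0.023 = 32559246.24967
P_0 = D_1/(1+r)^1 + D_2/(1+r)^2 + D_3/(1+r)^3 + D_4/(1+r)^4 + TV/(1+r)^4
    = 354656.19224 + 401856.27697 + 455338.07354 + 515937.59534 + 23755561.45488 = 25483349.59296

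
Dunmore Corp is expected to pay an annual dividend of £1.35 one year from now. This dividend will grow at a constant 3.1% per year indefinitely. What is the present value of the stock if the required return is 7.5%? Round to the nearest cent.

£30.68

Growing perpetuity: P = D₁ / (r − g) = £1.3500 / (0.075 − 0.031) = £30.68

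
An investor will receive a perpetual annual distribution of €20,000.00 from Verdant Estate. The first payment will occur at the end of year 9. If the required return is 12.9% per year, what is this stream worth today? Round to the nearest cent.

Value at end of year 8: C / r = €20,000.00 / 0.129 = €155,038.7597
Discount to today: PV = €155,038.7597 / (1 + 0.129)^8 = €155,038.7597 / 2.639682 = €58,733.89

€58733.89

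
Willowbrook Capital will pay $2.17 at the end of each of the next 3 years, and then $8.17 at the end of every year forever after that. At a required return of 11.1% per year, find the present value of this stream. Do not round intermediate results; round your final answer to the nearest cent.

$58.97

PV of 3-year annuity: $2.17 × [1 − (1+0.111)^−3] / 0.111 = 5.29365
Perpetuity value at year 3: $8.17 / 0.111 = 73.60360
PV of perpetuity: 73.60360 / (1+0.111)^3 = 53.67313
Total PV = 5.29365 + 53.67313 = 58.96678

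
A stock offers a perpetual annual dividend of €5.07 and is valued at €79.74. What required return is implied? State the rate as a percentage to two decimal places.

6.36%

P = C/r ⇒ r = C/P = €5.07/€79.74 = 0.063582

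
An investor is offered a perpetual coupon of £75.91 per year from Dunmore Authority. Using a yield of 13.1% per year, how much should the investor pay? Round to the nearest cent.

£579.47

Level perpetuity: PV = C / r = £75.91 / 0.131 = £579.47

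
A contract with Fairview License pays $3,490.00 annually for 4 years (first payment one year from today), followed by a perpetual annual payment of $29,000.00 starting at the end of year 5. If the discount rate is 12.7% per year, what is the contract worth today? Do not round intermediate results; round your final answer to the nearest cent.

PV of 4-year annuity: $3,490.00 × [1 − (1+0.127)^−4] / 0.127 = 10445.94631
Perpetuity value at year 4: $29,000.00 / 0.127 = 228346.45669
PV of perpetuity: 228346.45669 / (1+0.127)^4 = 141546.32976
Total PV = 10445.94631 + 141546.32976 = 151992.27607

$151992.28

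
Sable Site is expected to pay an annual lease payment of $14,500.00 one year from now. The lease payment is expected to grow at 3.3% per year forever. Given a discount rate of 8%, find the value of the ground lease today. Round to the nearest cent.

$308510.64

Growing perpetuity: P = D₁ / (r − g) = $14,500.0000 / (0.08 − 0.033) = $308,510.64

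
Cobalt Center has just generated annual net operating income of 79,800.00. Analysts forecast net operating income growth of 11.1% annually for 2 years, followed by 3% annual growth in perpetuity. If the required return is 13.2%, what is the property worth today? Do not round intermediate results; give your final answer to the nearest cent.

D_1 = 88657.80000
D_2 = 98498.81580
Terminal value at year 2: TV = D_2×(1+g_2)/(r−g_2) = 101453.78027/0.102 = 994644.90465
P_0 = D_1/(1+r)^1 + D_2/(1+r)^2 + TV/(1+r)^2
    = 78319.61131 + 76866.68566 + 776202.80613 = 931389.10310

931389.10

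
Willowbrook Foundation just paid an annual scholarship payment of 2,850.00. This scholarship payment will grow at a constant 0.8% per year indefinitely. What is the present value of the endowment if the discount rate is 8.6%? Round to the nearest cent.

36830.77

D₁ = D₀ × (1 + g) = 2,850.00 × 1.008 = 2,872.8000
Growing perpetuity: P = D₁ / (r − g) = 2,872.8000 / (0.086 − 0.008) = 36,830.77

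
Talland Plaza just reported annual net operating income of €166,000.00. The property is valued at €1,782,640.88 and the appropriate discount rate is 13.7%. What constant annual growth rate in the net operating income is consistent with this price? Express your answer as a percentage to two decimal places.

P = D₀(1+g)/(r−g) ⇒ P(r−g) = D₀(1+g) ⇒ g(P+D₀) = P·r − D₀
g = (P·r − D₀)/(P + D₀) = (€1,782,640.88×0.137 − €166,000.00) / (€1,782,640.88 + €166,000.00) = 0.040142

4.01%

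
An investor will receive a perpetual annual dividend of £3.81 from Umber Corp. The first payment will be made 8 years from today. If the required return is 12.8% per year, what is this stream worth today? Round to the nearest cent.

Value at end of year 7: C / r = £3.81 / 0.128 = £29.7656
Discount to today: PV = £29.7656 / (1 + 0.128)^7 = £29.7656 / 2.323612 = £12.81

£12.81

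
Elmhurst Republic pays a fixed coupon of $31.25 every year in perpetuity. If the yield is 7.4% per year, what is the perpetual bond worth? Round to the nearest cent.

$422.30

Level perpetuity: PV = C / r = $31.25 / 0.074 = $422.30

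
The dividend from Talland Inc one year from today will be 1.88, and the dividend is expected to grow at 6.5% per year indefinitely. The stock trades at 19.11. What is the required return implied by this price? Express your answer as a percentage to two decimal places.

16.34%

P = D₁/(r − g) ⇒ r = D₁/P + g = 1.8800/19.11 + 0.065 = 0.098378 + 0.065 = 0.163378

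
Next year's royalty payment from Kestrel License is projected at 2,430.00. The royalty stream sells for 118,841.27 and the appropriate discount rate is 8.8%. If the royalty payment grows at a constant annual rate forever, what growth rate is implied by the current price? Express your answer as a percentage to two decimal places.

P = D₁/(r−g) ⇒ g = r − D₁/P = 0.088 − 2,430.00/118,841.27 = 0.067553

6.76%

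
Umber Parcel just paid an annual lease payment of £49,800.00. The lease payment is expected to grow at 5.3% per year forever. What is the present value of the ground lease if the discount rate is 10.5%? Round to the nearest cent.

£1008450.00

D₁ = D₀ × (1 + g) = £49,800.00 × 1.053 = £52,439.4000
Growing perpetuity: P = D₁ / (r − g) = £52,439.4000 / (0.105 − 0.053) = £1,008,450.00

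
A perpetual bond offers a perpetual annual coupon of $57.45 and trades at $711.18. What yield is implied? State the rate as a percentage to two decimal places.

P = C/r ⇒ r = C/P = $57.45/$711.18 = 0.080781

8.08%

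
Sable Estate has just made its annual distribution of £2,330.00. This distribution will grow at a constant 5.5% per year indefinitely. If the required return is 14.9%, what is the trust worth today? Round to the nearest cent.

D₁ = D₀ × (1 + g) = £2,330.00 × 1.055 = £2,458.1500
Growing perpetuity: P = D₁ / (r − g) = £2,458.1500 / (0.149 − 0.055) = £26,150.53

£26150.53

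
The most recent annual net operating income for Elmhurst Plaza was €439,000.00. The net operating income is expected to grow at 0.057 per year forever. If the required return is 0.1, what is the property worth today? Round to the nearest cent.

€10791232.56

D₁ = D₀ × (1 + g) = €439,000.00 × 1.057 = €464,023.0000
Growing perpetuity: P = D₁ / (r − g) = €464,023.0000 / (0.1 − 0.057) = €10,791,232.56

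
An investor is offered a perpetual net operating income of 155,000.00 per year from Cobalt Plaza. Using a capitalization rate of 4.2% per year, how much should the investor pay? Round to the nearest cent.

Level perpetuity: PV = C / r = 155,000.00 / 0.042 = 3,690,476.19

3690476.19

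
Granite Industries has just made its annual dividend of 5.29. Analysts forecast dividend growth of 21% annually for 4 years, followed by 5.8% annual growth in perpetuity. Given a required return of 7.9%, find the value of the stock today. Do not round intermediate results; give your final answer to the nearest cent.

449.89

D_1 = 6.40090
D_2 = 7.74509
D_3 = 9.37156
D_4 = 11.33958
Terminal value at year 4: TV = D_4×(1+g_2)/(r−g_2) = 11.99728/0.021 = 571.29908
P_0 = D_1/(1+r)^1 + D_2/(1+r)^2 + D_3/(1+r)^3 + D_4/(1+r)^4 + TV/(1+r)^4
    = 5.93225 + 6.65248 + 7.46015 + 8.36588 + 421.48075 = 449.89151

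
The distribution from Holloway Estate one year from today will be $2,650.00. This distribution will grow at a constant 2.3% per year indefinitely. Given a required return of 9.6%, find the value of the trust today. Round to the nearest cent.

Growing perpetuity: P = D₁ / (r − g) = $2,650.0000 / (0.096 − 0.023) = $36,301.37

$36301.37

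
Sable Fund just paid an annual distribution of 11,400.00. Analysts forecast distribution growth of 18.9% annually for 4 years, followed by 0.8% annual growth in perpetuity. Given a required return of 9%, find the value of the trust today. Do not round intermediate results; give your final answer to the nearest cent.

255352.33

D_1 = 13554.60000
D_2 = 16116.41940
D_3 = 19162.42267
D_4 = 22784.12055
Terminal value at year 4: TV = D_4×(1+g_2)/(r−g_2) = 22966.39351/0.082 = 280077.96970
P_0 = D_1/(1+r)^1 + D_2/(1+r)^2 + D_3/(1+r)^3 + D_4/(1+r)^4 + TV/(1+r)^4
    = 12435.41284 + 13564.86777 + 14796.90622 + 16140.84541 + 198414.29480 = 255352.32704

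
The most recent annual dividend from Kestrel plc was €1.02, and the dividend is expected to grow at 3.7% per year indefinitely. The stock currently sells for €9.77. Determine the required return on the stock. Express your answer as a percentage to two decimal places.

14.53%

D₁ = €1.02 × 1.037 = €1.0577
P = D₁/(r − g) ⇒ r = D₁/P + g = €1.0577/€9.77 + 0.037 = 0.108264 + 0.037 = 0.145264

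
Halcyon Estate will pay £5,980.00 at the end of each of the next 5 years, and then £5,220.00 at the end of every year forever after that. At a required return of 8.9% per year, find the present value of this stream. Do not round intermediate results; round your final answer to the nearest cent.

£61615.51

PV of 5-year annuity: £5,980.00 × [1 − (1+0.089)^−5] / 0.089 = 23320.59261
Perpetuity value at year 5: £5,220.00 / 0.089 = 58651.68539
PV of perpetuity: 58651.68539 / (1+0.089)^5 = 38294.91391
Total PV = 23320.59261 + 38294.91391 = 61615.50653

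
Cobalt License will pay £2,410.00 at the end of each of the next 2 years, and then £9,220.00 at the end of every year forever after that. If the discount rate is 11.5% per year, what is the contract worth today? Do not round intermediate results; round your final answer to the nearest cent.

£68588.60

PV of 2-year annuity: £2,410.00 × [1 − (1+0.115)^−2] / 0.115 = 4099.94168
Perpetuity value at year 2: £9,220.00 / 0.115 = 80173.91304
PV of perpetuity: 80173.91304 / (1+0.115)^2 = 64488.65897
Total PV = 4099.94168 + 64488.65897 = 68588.60065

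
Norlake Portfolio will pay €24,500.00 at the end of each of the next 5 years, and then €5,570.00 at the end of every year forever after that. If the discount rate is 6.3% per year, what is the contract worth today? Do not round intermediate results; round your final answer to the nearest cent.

€167506.16

PV of 5-year annuity: €24,500.00 × [1 − (1+0.063)^−5] / 0.063 = 102366.07193
Perpetuity value at year 5: €5,570.00 / 0.063 = 88412.69841
PV of perpetuity: 88412.69841 / (1+0.063)^5 = 65140.08533
Total PV = 102366.07193 + 65140.08533 = 167506.15725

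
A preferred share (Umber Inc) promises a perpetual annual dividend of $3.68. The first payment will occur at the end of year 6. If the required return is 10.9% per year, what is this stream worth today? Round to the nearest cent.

Value at end of year 5: C / r = $3.68 / 0.109 = $33.7615
Discount to today: PV = $33.7615 / (1 + 0.109)^5 = $33.7615 / 1.677481 = $20.13

$20.13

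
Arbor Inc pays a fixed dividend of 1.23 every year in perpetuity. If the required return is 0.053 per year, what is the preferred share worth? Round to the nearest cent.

23.21

Level perpetuity: PV = C / r = 1.23 / 0.053 = 23.21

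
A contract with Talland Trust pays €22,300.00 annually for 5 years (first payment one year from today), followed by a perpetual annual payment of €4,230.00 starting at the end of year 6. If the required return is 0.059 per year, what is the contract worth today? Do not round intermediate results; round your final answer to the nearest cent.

PV of 5-year annuity: €22,300.00 × [1 − (1+0.059)^−5] / 0.059 = 94191.80835
Perpetuity value at year 5: €4,230.00 / 0.059 = 71694.91525
PV of perpetuity: 71694.91525 / (1+0.059)^5 = 53828.03860
Total PV = 94191.80835 + 53828.03860 = 148019.84695

€148019.85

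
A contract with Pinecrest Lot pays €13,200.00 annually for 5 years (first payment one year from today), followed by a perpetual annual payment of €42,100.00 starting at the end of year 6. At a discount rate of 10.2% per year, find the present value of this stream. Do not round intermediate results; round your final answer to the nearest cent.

PV of 5-year annuity: €13,200.00 × [1 − (1+0.102)^−5] / 0.102 = 49783.76854
Perpetuity value at year 5: €42,100.00 / 0.102 = 412745.09804
PV of perpetuity: 412745.09804 / (1+0.102)^5 = 253965.04838
Total PV = 49783.76854 + 253965.04838 = 303748.81692

€303748.82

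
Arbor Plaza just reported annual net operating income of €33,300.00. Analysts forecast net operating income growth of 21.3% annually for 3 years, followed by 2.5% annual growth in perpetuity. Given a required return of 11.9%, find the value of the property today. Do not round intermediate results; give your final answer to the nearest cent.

D_1 = 40392.90000
D_2 = 48996.58770
D_3 = 59432.86088
Terminal value at year 3: TV = D_3×(1+g_2)/(r−g_2) = 60918.68240/0.094 = 648071.08938
P_0 = D_1/(1+r)^1 + D_2/(1+r)^2 + D_3/(1+r)^3 + TV/(1+r)^3
    = 36097.31903 + 39129.62287 + 42416.65106 + 462521.99297 = 580165.58593

€580165.59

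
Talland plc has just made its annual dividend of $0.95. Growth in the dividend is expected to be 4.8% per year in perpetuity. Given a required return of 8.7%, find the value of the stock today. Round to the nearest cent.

$25.53

D₁ = D₀ × (1 + g) = $0.95 × 1.048 = $0.9956
Growing perpetuity: P = D₁ / (r − g) = $0.9956 / (0.087 − 0.048) = $25.53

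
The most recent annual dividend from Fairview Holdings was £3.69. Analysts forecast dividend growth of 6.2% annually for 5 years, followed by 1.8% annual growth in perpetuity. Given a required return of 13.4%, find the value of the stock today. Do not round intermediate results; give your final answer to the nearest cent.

£38.55

D_1 = 3.91878
D_2 = 4.16174
D_3 = 4.41977
D_4 = 4.69380
D_5 = 4.98481
Terminal value at year 5: TV = D_5×(1+g_2)/(r−g_2) = 5.07454/0.116 = 43.74604
P_0 = D_1/(1+r)^1 + D_2/(1+r)^2 + D_3/(1+r)^3 + D_4/(1+r)^4 + D_5/(1+r)^5 + TV/(1+r)^5
    = 3.45571 + 3.23630 + 3.03082 + 2.83839 + 2.65818 + 23.32778 = 38.54719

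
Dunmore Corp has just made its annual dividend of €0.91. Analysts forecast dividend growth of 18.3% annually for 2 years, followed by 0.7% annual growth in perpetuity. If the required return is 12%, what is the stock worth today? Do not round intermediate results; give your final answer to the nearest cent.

€11.02

D_1 = 1.07653
D_2 = 1.27353
Terminal value at year 2: TV = D_2×(1+g_2)/(r−g_2) = 1.28245/0.113 = 11.34911
P_0 = D_1/(1+r)^1 + D_2/(1+r)^2 + TV/(1+r)^2
    = 0.96119 + 1.01525 + 9.04744 = 11.02388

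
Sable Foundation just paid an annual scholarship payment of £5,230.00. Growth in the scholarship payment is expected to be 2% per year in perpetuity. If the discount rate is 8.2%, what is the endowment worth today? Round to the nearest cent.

£86041.94

D₁ = D₀ × (1 + g) = £5,230.00 × 1.02 = £5,334.6000
Growing perpetuity: P = D₁ / (r − g) = £5,334.6000 / (0.082 − 0.02) = £86,041.94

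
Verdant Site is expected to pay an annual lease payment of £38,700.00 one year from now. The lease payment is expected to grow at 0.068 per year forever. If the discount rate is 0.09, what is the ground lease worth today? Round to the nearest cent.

£1759090.91

Growing perpetuity: P = D₁ / (r − g) = £38,700.0000 / (0.09 − 0.068) = £1,759,090.91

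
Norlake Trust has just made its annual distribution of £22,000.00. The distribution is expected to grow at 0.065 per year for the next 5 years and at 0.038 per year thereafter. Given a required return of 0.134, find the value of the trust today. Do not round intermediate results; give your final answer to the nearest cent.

D_1 = 23430.00000
D_2 = 24952.95000
D_3 = 26574.89175
D_4 = 28302.25971
D_5 = 30141.90660
Terminal value at year 5: TV = D_5×(1+g_2)/(r−g_2) = 31287.29905/0.096 = 325909.36506
P_0 = D_1/(1+r)^1 + D_2/(1+r)^2 + D_3/(1+r)^3 + D_4/(1+r)^4 + D_5/(1+r)^5 + TV/(1+r)^5
    = 20661.37566 + 19404.20201 + 18223.52305 + 17114.68435 + 16073.31467 + 173792.71482 = 265269.81455

£265269.81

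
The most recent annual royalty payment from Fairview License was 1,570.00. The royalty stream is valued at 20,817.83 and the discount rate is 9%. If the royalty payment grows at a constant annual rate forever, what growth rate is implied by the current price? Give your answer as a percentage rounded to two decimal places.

1.36%

P = D₀(1+g)/(r−g) ⇒ P(r−g) = D₀(1+g) ⇒ g(P+D₀) = P·r − D₀
g = (P·r − D₀)/(P + D₀) = (20,817.83×0.09 − 1,570.00) / (20,817.83 + 1,570.00) = 0.013561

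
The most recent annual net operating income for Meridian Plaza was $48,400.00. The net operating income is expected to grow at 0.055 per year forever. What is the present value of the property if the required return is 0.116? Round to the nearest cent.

D₁ = D₀ × (1 + g) = $48,400.00 × 1.055 = $51,062.0000
Growing perpetuity: P = D₁ / (r − g) = $51,062.0000 / (0.116 − 0.055) = $837,081.97

$837081.97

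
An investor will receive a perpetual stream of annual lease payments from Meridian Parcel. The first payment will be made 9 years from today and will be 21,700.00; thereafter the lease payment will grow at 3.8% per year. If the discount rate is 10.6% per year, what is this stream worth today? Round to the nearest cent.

142531.16

Value at end of year 8: C₁ / (r − g) = 21,700.00 / (0.106 − 0.038) = 319,117.6471
Discount to today: PV = 319,117.6471 / (1 + 0.106)^8 = 319,117.6471 / 2.238933 = 142,531.16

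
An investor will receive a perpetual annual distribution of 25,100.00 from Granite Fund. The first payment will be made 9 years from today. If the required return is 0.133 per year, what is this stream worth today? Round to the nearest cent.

Value at end of year 8: C / r = 25,100.00 / 0.133 = 188,721.8045
Discount to today: PV = 188,721.8045 / (1 + 0.133)^8 = 188,721.8045 / 2.715434 = 69,499.68

69499.68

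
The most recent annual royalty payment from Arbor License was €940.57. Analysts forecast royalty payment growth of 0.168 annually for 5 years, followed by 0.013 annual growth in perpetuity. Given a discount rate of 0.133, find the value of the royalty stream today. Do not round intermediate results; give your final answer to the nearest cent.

D_1 = 1098.58576
D_2 = 1283.14817
D_3 = 1498.71706
D_4 = 1750.50153
D_5 = 2044.58578
Terminal value at year 5: TV = D_5×(1+g_2)/(r−g_2) = 2071.16540/0.12 = 17259.71165
P_0 = D_1/(1+r)^1 + D_2/(1+r)^2 + D_3/(1+r)^3 + D_4/(1+r)^4 + D_5/(1+r)^5 + TV/(1+r)^5
    = 969.62556 + 999.57869 + 1030.45711 + 1062.28942 + 1095.10506 + 9244.51191 = 14401.56775

€14401.57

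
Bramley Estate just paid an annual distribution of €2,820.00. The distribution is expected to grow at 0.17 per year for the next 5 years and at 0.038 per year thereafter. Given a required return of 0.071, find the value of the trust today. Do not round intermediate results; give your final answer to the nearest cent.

D_1 = 3299.40000
D_2 = 3860.29800
D_3 = 4516.54866
D_4 = 5284.36193
D_5 = 6182.70346
Terminal value at year 5: TV = D_5×(1+g_2)/(r−g_2) = 6417.64619/0.033 = 194474.12704
P_0 = D_1/(1+r)^1 + D_2/(1+r)^2 + D_3/(1+r)^3 + D_4/(1+r)^4 + D_5/(1+r)^5 + TV/(1+r)^5
    = 3080.67227 + 3365.44029 + 3676.53141 + 4016.37885 + 4387.64077 + 138011.24591 = 156537.90951

€156537.91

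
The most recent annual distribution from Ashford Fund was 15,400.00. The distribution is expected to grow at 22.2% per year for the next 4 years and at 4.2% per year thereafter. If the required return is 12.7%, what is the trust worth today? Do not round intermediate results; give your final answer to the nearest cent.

336673.35

D_1 = 18818.80000
D_2 = 22996.57360
D_3 = 28101.81294
D_4 = 34340.41541
Terminal value at year 4: TV = D_4×(1+g_2)/(r−g_2) = 35782.71286/0.085 = 420973.09246
P_0 = D_1/(1+r)^1 + D_2/(1+r)^2 + D_3/(1+r)^3 + D_4/(1+r)^4 + TV/(1+r)^4
    = 16698.13665 + 18105.69918 + 19631.91163 + 21286.77552 + 260950.82458 = 336673.34756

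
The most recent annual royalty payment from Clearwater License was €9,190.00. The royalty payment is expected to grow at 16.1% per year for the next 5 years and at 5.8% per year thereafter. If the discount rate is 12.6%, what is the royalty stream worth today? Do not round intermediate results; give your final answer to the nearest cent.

€217049.79

D_1 = 10669.59000
D_2 = 12387.39399
D_3 = 14381.76442
D_4 = 16697.22849
D_5 = 19385.48228
Terminal value at year 5: TV = D_5×(1+g_2)/(r−g_2) = 20509.84025/0.068 = 301615.29786
P_0 = D_1/(1+r)^1 + D_2/(1+r)^2 + D_3/(1+r)^3 + D_4/(1+r)^4 + D_5/(1+r)^5 + TV/(1+r)^5
    = 9475.65719 + 9770.19361 + 10073.88524 + 10387.01666 + 10709.88130 + 166633.15318 = 217049.78718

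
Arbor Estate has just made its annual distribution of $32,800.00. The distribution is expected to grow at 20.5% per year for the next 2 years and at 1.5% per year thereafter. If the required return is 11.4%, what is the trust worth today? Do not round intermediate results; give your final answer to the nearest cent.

$467324.01

D_1 = 39524.00000
D_2 = 47626.42000
Terminal value at year 2: TV = D_2×(1+g_2)/(r−g_2) = 48340.81630/0.099 = 488291.07374
P_0 = D_1/(1+r)^1 + D_2/(1+r)^2 + TV/(1+r)^2
    = 35479.35368 + 38377.57737 + 393467.08107 = 467324.01211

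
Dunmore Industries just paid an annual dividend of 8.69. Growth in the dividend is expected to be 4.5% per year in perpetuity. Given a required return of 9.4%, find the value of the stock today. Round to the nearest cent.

185.33

D₁ = D₀ × (1 + g) = 8.69 × 1.045 = 9.0811
Growing perpetuity: P = D₁ / (r − g) = 9.0811 / (0.094 − 0.045) = 185.33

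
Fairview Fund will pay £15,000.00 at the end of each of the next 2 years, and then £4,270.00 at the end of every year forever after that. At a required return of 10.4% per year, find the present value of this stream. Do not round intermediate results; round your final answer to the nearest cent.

£59580.52

PV of 2-year annuity: £15,000.00 × [1 − (1+0.104)^−2] / 0.104 = 25893.98236
Perpetuity value at year 2: £4,270.00 / 0.104 = 41057.69231
PV of perpetuity: 41057.69231 / (1+0.104)^2 = 33686.53866
Total PV = 25893.98236 + 33686.53866 = 59580.52102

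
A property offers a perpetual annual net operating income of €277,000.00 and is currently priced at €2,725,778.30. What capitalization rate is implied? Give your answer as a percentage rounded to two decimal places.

10.16%

P = C/r ⇒ r = C/P = €277,000.00/€2,725,778.30 = 0.101622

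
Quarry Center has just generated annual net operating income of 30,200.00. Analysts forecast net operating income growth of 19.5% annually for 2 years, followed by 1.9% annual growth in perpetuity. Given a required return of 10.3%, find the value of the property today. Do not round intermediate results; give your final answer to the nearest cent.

D_1 = 36089.00000
D_2 = 43126.35500
Terminal value at year 2: TV = D_2×(1+g_2)/(r−g_2) = 43945.75575/0.084 = 523163.75887
P_0 = D_1/(1+r)^1 + D_2/(1+r)^2 + TV/(1+r)^2
    = 32718.94832 + 35447.99932 + 430017.99170 = 498184.93934

498184.94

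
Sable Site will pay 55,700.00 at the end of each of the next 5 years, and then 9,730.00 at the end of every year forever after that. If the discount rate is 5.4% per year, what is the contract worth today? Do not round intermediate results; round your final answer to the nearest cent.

377029.65

PV of 5-year annuity: 55,700.00 × [1 − (1+0.054)^−5] / 0.054 = 238508.51667
Perpetuity value at year 5: 9,730.00 / 0.054 = 180185.18519
PV of perpetuity: 180185.18519 / (1+0.054)^5 = 138521.13012
Total PV = 238508.51667 + 138521.13012 = 377029.64679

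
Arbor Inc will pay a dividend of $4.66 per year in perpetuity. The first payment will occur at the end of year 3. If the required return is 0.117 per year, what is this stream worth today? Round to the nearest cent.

Value at end of year 2: C / r = $4.66 / 0.117 = $39.8291
Discount to today: PV = $39.8291 / (1 + 0.117)^2 = $39.8291 / 1.247689 = $31.92

$31.92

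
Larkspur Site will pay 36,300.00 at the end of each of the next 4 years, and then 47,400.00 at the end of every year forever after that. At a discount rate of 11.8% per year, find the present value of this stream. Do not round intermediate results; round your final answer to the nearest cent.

367837.83

PV of 4-year annuity: 36,300.00 × [1 − (1+0.118)^−4] / 0.118 = 110721.81976
Perpetuity value at year 4: 47,400.00 / 0.118 = 401694.91525
PV of perpetuity: 401694.91525 / (1+0.118)^4 = 257116.01012
Total PV = 110721.81976 + 257116.01012 = 367837.82987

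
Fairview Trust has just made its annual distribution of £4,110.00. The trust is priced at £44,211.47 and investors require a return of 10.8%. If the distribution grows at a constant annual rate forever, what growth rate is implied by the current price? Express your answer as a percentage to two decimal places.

P = D₀(1+g)/(r−g) ⇒ P(r−g) = D₀(1+g) ⇒ g(P+D₀) = P·r − D₀
g = (P·r − D₀)/(P + D₀) = (£44,211.47×0.108 − £4,110.00) / (£44,211.47 + £4,110.00) = 0.013759

1.38%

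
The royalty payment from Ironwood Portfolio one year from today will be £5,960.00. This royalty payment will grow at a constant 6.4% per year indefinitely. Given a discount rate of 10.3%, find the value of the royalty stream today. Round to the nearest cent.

£152820.51

Growing perpetuity: P = D₁ / (r − g) = £5,960.0000 / (0.103 − 0.064) = £152,820.51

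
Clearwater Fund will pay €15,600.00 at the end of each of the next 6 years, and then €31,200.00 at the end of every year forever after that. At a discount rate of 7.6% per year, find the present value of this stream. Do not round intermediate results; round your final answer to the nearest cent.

€337525.86

PV of 6-year annuity: €15,600.00 × [1 − (1+0.076)^−6] / 0.076 = 73000.45973
Perpetuity value at year 6: €31,200.00 / 0.076 = 410526.31579
PV of perpetuity: 410526.31579 / (1+0.076)^6 = 264525.39633
Total PV = 73000.45973 + 264525.39633 = 337525.85606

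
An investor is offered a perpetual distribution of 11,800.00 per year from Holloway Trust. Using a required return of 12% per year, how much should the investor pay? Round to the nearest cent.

98333.33

Level perpetuity: PV = C / r = 11,800.00 / 0.12 = 98,333.33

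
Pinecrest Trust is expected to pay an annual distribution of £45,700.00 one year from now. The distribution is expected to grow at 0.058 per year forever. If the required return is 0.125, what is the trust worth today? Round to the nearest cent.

Growing perpetuity: P = D₁ / (r − g) = £45,700.0000 / (0.125 − 0.058) = £682,089.55

£682089.55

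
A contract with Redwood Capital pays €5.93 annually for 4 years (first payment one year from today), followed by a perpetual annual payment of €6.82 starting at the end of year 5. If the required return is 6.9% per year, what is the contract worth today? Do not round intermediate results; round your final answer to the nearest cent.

€95.82

PV of 4-year annuity: €5.93 × [1 − (1+0.069)^−4] / 0.069 = 20.13159
Perpetuity value at year 4: €6.82 / 0.069 = 98.84058
PV of perpetuity: 98.84058 / (1+0.069)^4 = 75.68755
Total PV = 20.13159 + 75.68755 = 95.81914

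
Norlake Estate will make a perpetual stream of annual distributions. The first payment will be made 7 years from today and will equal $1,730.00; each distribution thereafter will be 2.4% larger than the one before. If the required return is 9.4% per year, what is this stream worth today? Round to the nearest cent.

Value at end of year 6: C₁ / (r − g) = $1,730.00 / (0.094 − 0.024) = $24,714.2857
Discount to today: PV = $24,714.2857 / (1 + 0.094)^6 = $24,714.2857 / 1.714368 = $14,415.98

$14415.98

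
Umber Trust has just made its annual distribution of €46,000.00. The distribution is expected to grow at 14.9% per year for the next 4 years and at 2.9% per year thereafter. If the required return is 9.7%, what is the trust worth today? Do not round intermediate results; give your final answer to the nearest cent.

€1044619.93

D_1 = 52854.00000
D_2 = 60729.24600
D_3 = 69777.90365
D_4 = 80174.81130
Terminal value at year 4: TV = D_4×(1+g_2)/(r−g_2) = 82499.88083/0.068 = 1213233.54156
P_0 = D_1/(1+r)^1 + D_2/(1+r)^2 + D_3/(1+r)^3 + D_4/(1+r)^4 + TV/(1+r)^4
    = 48180.49225 + 50464.34421 + 52856.45533 + 55361.95731 + 837756.67758 = 1044619.92669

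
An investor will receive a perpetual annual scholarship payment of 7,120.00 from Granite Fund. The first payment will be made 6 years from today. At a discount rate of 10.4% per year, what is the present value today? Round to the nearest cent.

41744.69

Value at end of year 5: C / r = 7,120.00 / 0.104 = 68,461.5385
Discount to today: PV = 68,461.5385 / (1 + 0.104)^5 = 68,461.5385 / 1.640006 = 41,744.69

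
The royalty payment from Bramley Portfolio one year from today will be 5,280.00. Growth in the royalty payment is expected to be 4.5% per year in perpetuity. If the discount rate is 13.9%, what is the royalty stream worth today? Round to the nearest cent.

Growing perpetuity: P = D₁ / (r − g) = 5,280.0000 / (0.139 − 0.045) = 56,170.21

56170.21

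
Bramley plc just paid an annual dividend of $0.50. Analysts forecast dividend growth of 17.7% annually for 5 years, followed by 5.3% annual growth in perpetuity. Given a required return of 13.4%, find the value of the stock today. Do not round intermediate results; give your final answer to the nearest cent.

$10.63

D_1 = 0.58850
D_2 = 0.69266
D_3 = 0.81527
D_4 = 0.95957
D_5 = 1.12941
Terminal value at year 5: TV = D_5×(1+g_2)/(r−g_2) = 1.18927/0.081 = 14.68235
P_0 = D_1/(1+r)^1 + D_2/(1+r)^2 + D_3/(1+r)^3 + D_4/(1+r)^4 + D_5/(1+r)^5 + TV/(1+r)^5
    = 0.51896 + 0.53864 + 0.55906 + 0.58026 + 0.60226 + 7.82943 = 10.62862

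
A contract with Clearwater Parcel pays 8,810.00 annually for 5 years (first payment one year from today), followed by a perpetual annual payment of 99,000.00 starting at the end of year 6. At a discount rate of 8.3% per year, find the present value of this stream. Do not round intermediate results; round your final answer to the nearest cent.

835497.98

PV of 5-year annuity: 8,810.00 × [1 − (1+0.083)^−5] / 0.083 = 34899.39095
Perpetuity value at year 5: 99,000.00 / 0.083 = 1192771.08434
PV of perpetuity: 1192771.08434 / (1+0.083)^5 = 800598.58668
Total PV = 34899.39095 + 800598.58668 = 835497.97763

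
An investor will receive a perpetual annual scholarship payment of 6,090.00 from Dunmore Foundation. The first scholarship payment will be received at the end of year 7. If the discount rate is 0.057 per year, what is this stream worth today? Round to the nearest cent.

Value at end of year 6: C / r = 6,090.00 / 0.057 = 106,842.1053
Discount to today: PV = 106,842.1053 / (1 + 0.057)^6 = 106,842.1053 / 1.394601 = 76,611.24

76611.24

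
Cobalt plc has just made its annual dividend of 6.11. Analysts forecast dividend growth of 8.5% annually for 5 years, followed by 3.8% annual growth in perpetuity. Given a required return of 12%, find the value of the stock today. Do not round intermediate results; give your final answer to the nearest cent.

93.79

D_1 = 6.62935
D_2 = 7.19284
D_3 = 7.80424
D_4 = 8.46760
D_5 = 9.18734
Terminal value at year 5: TV = D_5×(1+g_2)/(r−g_2) = 9.53646/0.082 = 116.29831
P_0 = D_1/(1+r)^1 + D_2/(1+r)^2 + D_3/(1+r)^3 + D_4/(1+r)^4 + D_5/(1+r)^5 + TV/(1+r)^5
    = 5.91906 + 5.73409 + 5.55490 + 5.38131 + 5.21314 + 65.99078 = 93.79330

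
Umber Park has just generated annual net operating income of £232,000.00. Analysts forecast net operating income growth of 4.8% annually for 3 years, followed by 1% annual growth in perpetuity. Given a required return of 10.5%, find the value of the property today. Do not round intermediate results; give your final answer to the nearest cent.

D_1 = 243136.00000
D_2 = 254806.52800
D_3 = 267037.24134
Terminal value at year 3: TV = D_3×(1+g_2)/(r−g_2) = 269707.61376/0.095 = 2839027.51324
P_0 = D_1/(1+r)^1 + D_2/(1+r)^2 + D_3/(1+r)^3 + TV/(1+r)^3
    = 220032.57919 + 208682.48234 + 197917.86560 + 2104179.41327 = 2730812.34040

£2730812.34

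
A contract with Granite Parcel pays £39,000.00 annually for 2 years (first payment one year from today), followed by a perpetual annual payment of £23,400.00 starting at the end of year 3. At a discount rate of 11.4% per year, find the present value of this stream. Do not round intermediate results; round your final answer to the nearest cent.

£231837.30

PV of 2-year annuity: £39,000.00 × [1 − (1+0.114)^−2] / 0.114 = 66435.34709
Perpetuity value at year 2: £23,400.00 / 0.114 = 205263.15789
PV of perpetuity: 205263.15789 / (1+0.114)^2 = 165401.94964
Total PV = 66435.34709 + 165401.94964 = 231837.29673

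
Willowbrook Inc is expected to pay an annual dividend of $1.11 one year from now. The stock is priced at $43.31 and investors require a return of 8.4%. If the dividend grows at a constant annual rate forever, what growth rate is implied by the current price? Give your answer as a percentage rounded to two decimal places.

5.84%

P = D₁/(r−g) ⇒ g = r − D₁/P = 0.084 − $1.11/$43.31 = 0.058371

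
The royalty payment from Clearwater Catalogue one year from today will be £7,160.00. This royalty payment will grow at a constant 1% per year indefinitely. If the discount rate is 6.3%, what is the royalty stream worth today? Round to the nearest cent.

Growing perpetuity: P = D₁ / (r − g) = £7,160.0000 / (0.063 − 0.01) = £135,094.34

£135094.34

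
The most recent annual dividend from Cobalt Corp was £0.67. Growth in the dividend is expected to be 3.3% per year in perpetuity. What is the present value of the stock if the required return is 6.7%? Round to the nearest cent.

£20.36

D₁ = D₀ × (1 + g) = £0.67 × 1.033 = £0.6921
Growing perpetuity: P = D₁ / (r − g) = £0.6921 / (0.067 − 0.033) = £20.36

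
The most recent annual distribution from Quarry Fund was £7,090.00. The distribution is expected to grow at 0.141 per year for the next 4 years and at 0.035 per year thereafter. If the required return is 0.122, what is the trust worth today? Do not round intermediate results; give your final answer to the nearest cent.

£119787.76

D_1 = 8089.69000
D_2 = 9230.33629
D_3 = 10531.81371
D_4 = 12016.79944
Terminal value at year 4: TV = D_4×(1+g_2)/(r−g_2) = 12437.38742/0.087 = 142958.47609
P_0 = D_1/(1+r)^1 + D_2/(1+r)^2 + D_3/(1+r)^3 + D_4/(1+r)^4 + TV/(1+r)^4
    = 7210.06239 + 7332.15792 + 7456.32102 + 7582.58671 + 90206.63496 = 119787.76300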